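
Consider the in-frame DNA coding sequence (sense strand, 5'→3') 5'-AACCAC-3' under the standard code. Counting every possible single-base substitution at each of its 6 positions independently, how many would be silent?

2

Codon 1 (AAC, Asn): 1 synonymous substitution.
Codon 2 (CAC, His): 1 synonymous substitution.
Total: 1 + 1 = 2.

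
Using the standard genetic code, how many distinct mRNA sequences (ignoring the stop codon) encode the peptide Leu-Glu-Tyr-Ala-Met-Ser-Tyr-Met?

Leu: 6 codons.
Glu: 2 codons.
Tyr: 2 codons.
Ala: 4 codons.
Met: 1 codon.
Ser: 6 codons.
Tyr: 2 codons.
Met: 1 codon.
6 × 2 × 2 × 4 × 1 × 6 × 2 × 1 = 1152.

1152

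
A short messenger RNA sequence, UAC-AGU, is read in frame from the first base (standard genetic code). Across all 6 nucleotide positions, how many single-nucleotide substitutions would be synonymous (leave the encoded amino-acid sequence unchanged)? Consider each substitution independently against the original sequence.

Codon 1 (UAC, Tyr): 1 synonymous substitution.
Codon 2 (AGU, Ser): 1 synonymous substitution.
Total: 1 + 1 = 2.

2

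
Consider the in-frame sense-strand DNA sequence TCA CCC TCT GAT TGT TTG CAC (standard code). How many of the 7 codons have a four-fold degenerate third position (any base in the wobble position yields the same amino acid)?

Codon 1 TCA (Ser): third position 4-fold.
Codon 2 CCC (Pro): third position 4-fold.
Codon 3 TCT (Ser): third position 4-fold.
Codon 4 GAT (Asp): third position 2-fold.
Codon 5 TGT (Cys): third position 2-fold.
Codon 6 TTG (Leu): third position 2-fold.
Codon 7 CAC (His): third position 2-fold.
Four-fold degenerate third positions: 3.

3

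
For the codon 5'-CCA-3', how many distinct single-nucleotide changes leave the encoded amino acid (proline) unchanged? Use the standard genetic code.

Position 1: none → 0 synonymous.
Position 2: none → 0 synonymous.
Position 3: CCU, CCC, CCG → 3 synonymous.
Total: 0 + 0 + 3 = 3.

3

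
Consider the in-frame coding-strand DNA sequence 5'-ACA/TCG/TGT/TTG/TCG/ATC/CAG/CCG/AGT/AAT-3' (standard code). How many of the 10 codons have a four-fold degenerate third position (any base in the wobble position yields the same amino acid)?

Codon 1 ACA (Thr): third position 4-fold.
Codon 2 TCG (Ser): third position 4-fold.
Codon 3 TGT (Cys): third position 2-fold.
Codon 4 TTG (Leu): third position 2-fold.
Codon 5 TCG (Ser): third position 4-fold.
Codon 6 ATC (Ile): third position 3-fold.
Codon 7 CAG (Gln): third position 2-fold.
Codon 8 CCG (Pro): third position 4-fold.
Codon 9 AGT (Ser): third position 2-fold.
Codon 10 AAT (Asn): third position 2-fold.
Four-fold degenerate third positions: 4.

4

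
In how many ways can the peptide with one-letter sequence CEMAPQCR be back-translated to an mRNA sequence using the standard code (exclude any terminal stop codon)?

Cys: 2 codons.
Glu: 2 codons.
Met: 1 codon.
Ala: 4 codons.
Pro: 4 codons.
Gln: 2 codons.
Cys: 2 codons.
Arg: 6 codons.
2 × 2 × 1 × 4 × 4 × 2 × 2 × 6 = 1536.

1536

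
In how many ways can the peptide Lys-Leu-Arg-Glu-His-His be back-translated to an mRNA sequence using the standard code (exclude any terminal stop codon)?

Lys: 2 codons.
Leu: 6 codons.
Arg: 6 codons.
Glu: 2 codons.
His: 2 codons.
His: 2 codons.
2 × 6 × 6 × 2 × 2 × 2 = 576.

576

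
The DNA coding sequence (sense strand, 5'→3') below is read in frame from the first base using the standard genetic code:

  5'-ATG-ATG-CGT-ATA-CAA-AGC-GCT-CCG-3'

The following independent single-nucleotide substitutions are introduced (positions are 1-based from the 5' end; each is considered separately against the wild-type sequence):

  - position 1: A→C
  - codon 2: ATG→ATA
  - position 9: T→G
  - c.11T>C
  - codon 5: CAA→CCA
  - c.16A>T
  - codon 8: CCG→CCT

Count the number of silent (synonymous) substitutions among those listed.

Codon 1: ATG (Met) → CTG (Leu) — missense.
Codon 2: ATG (Met) → ATA (Ile) — missense.
Codon 3: CGT (Arg) → CGG (Arg) — synonymous.
Codon 4: ATA (Ile) → ACA (Thr) — missense.
Codon 5: CAA (Gln) → CCA (Pro) — missense.
Codon 6: AGC (Ser) → TGC (Cys) — missense.
Codon 8: CCG (Pro) → CCT (Pro) — synonymous.
Synonymous: 2 of 7.

2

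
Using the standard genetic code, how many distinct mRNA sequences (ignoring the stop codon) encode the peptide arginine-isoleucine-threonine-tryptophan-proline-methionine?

Arg: 6 codons.
Ile: 3 codons.
Thr: 4 codons.
Trp: 1 codon.
Pro: 4 codons.
Met: 1 codon.
6 × 3 × 4 × 1 × 4 × 1 = 288.

288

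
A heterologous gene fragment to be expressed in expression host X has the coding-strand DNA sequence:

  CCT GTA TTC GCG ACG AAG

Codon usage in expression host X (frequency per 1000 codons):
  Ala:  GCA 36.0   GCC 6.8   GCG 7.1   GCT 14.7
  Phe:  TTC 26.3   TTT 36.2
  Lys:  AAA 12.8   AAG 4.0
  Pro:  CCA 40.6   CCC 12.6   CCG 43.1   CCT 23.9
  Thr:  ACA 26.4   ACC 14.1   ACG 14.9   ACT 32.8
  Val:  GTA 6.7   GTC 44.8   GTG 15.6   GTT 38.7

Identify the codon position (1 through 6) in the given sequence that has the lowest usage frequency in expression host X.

Codon 1 CCT (Pro): 23.9 per 1000.
Codon 2 GTA (Val): 6.7 per 1000.
Codon 3 TTC (Phe): 26.3 per 1000.
Codon 4 GCG (Ala): 7.1 per 1000.
Codon 5 ACG (Thr): 14.9 per 1000.
Codon 6 AAG (Lys): 4.0 per 1000.
Lowest frequency is 4.0 at codon 6.

6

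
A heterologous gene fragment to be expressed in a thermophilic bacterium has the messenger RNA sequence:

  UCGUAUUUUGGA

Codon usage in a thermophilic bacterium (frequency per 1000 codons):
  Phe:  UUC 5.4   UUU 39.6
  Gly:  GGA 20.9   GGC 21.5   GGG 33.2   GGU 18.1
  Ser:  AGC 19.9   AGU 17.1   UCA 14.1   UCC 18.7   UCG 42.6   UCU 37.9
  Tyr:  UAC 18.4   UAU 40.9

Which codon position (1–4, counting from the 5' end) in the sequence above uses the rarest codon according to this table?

4

Codon 1 UCG (Ser): 42.6 per 1000.
Codon 2 UAU (Tyr): 40.9 per 1000.
Codon 3 UUU (Phe): 39.6 per 1000.
Codon 4 GGA (Gly): 20.9 per 1000.
Lowest frequency is 20.9 at codon 4.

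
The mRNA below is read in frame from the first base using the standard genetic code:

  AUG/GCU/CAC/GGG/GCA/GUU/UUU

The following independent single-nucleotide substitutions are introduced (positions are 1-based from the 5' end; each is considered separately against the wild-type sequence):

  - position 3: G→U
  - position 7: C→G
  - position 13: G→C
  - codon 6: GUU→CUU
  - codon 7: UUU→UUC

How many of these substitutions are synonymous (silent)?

Codon 1: AUG (Met) → AUU (Ile) — missense.
Codon 3: CAC (His) → GAC (Asp) — missense.
Codon 5: GCA (Ala) → CCA (Pro) — missense.
Codon 6: GUU (Val) → CUU (Leu) — missense.
Codon 7: UUU (Phe) → UUC (Phe) — synonymous.
Synonymous: 1 of 5.

1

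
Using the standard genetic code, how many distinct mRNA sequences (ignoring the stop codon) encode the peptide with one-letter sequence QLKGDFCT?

3072

Gln: 2 codons.
Leu: 6 codons.
Lys: 2 codons.
Gly: 4 codons.
Asp: 2 codons.
Phe: 2 codons.
Cys: 2 codons.
Thr: 4 codons.
2 × 6 × 2 × 4 × 2 × 2 × 2 × 4 = 3072.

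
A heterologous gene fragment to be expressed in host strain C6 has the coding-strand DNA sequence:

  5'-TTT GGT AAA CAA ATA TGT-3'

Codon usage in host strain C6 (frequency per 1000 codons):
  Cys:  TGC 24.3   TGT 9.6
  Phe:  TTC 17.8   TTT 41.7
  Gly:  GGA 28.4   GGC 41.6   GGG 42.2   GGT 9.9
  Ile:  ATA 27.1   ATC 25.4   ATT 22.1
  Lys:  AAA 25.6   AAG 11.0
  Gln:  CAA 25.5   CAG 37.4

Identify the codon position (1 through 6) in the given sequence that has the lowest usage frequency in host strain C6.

Codon 1 TTT (Phe): 41.7 per 1000.
Codon 2 GGT (Gly): 9.9 per 1000.
Codon 3 AAA (Lys): 25.6 per 1000.
Codon 4 CAA (Gln): 25.5 per 1000.
Codon 5 ATA (Ile): 27.1 per 1000.
Codon 6 TGT (Cys): 9.6 per 1000.
Lowest frequency is 9.6 at codon 6.

6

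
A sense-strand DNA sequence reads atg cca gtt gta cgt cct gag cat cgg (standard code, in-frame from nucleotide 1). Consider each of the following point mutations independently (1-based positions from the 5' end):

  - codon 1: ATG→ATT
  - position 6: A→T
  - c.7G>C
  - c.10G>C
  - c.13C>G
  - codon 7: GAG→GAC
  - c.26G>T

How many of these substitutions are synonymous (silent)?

Codon 1: ATG (Met) → ATT (Ile) — missense.
Codon 2: CCA (Pro) → CCT (Pro) — synonymous.
Codon 3: GTT (Val) → CTT (Leu) — missense.
Codon 4: GTA (Val) → CTA (Leu) — missense.
Codon 5: CGT (Arg) → GGT (Gly) — missense.
Codon 7: GAG (Glu) → GAC (Asp) — missense.
Codon 9: CGG (Arg) → CTG (Leu) — missense.
Synonymous: 1 of 7.

1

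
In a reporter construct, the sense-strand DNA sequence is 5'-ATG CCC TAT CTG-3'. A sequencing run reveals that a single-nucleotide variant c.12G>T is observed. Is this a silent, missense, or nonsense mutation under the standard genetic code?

Position 12 falls in codon 4: CTG → Leu.
After the substitution the codon is CTT → Leu.
Both encode Leu, so the change is synonymous.

silent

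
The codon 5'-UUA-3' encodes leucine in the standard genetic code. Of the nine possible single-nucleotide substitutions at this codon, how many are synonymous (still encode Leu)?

Position 1: CUA → 1 synonymous.
Position 2: none → 0 synonymous.
Position 3: UUG → 1 synonymous.
Total: 1 + 0 + 1 = 2.

2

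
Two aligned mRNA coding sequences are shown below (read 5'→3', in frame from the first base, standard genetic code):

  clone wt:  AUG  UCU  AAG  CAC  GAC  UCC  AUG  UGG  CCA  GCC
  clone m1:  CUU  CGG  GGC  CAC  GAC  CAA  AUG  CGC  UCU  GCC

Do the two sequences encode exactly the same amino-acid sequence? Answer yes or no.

Codon 1: AUG Met / CUU Leu — nonsynonymous.
Codon 2: UCU Ser / CGG Arg — nonsynonymous.
Codon 3: AAG Lys / GGC Gly — nonsynonymous.
Codon 4: CAC His / CAC His — identical.
Codon 5: GAC Asp / GAC Asp — identical.
Codon 6: UCC Ser / CAA Gln — nonsynonymous.
Codon 7: AUG Met / AUG Met — identical.
Codon 8: UGG Trp / CGC Arg — nonsynonymous.
Codon 9: CCA Pro / UCU Ser — nonsynonymous.
Codon 10: GCC Ala / GCC Ala — identical.
Nonsynonymous differences: 6 → different protein.

no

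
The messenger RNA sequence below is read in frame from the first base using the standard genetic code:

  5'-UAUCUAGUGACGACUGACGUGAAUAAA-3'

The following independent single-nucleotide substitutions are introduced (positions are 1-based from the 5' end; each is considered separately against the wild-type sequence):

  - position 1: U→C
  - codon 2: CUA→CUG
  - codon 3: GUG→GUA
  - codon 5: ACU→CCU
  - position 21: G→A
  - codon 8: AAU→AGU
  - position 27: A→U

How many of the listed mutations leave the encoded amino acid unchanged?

Codon 1: UAU (Tyr) → CAU (His) — missense.
Codon 2: CUA (Leu) → CUG (Leu) — synonymous.
Codon 3: GUG (Val) → GUA (Val) — synonymous.
Codon 5: ACU (Thr) → CCU (Pro) — missense.
Codon 7: GUG (Val) → GUA (Val) — synonymous.
Codon 8: AAU (Asn) → AGU (Ser) — missense.
Codon 9: AAA (Lys) → AAU (Asn) — missense.
Synonymous: 3 of 7.

3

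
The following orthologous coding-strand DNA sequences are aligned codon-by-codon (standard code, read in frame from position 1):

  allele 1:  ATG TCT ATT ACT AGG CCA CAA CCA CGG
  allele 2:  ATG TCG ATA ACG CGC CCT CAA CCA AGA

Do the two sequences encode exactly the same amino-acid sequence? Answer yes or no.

Codon 1: ATG Met / ATG Met — identical.
Codon 2: TCT Ser / TCG Ser — synonymous.
Codon 3: ATT Ile / ATA Ile — synonymous.
Codon 4: ACT Thr / ACG Thr — synonymous.
Codon 5: AGG Arg / CGC Arg — synonymous.
Codon 6: CCA Pro / CCT Pro — synonymous.
Codon 7: CAA Gln / CAA Gln — identical.
Codon 8: CCA Pro / CCA Pro — identical.
Codon 9: CGG Arg / AGA Arg — synonymous.
Nonsynonymous differences: 0 → same protein.

yes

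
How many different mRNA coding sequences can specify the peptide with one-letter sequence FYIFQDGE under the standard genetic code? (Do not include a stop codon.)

Phe: 2 codons.
Tyr: 2 codons.
Ile: 3 codons.
Phe: 2 codons.
Gln: 2 codons.
Asp: 2 codons.
Gly: 4 codons.
Glu: 2 codons.
2 × 2 × 3 × 2 × 2 × 2 × 4 × 2 = 768.

768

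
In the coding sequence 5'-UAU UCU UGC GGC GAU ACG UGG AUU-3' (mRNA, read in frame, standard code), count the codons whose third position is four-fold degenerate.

3

Codon 1 UAU (Tyr): third position 2-fold.
Codon 2 UCU (Ser): third position 4-fold.
Codon 3 UGC (Cys): third position 2-fold.
Codon 4 GGC (Gly): third position 4-fold.
Codon 5 GAU (Asp): third position 2-fold.
Codon 6 ACG (Thr): third position 4-fold.
Codon 7 UGG (Trp): third position 1-fold.
Codon 8 AUU (Ile): third position 3-fold.
Four-fold degenerate third positions: 3.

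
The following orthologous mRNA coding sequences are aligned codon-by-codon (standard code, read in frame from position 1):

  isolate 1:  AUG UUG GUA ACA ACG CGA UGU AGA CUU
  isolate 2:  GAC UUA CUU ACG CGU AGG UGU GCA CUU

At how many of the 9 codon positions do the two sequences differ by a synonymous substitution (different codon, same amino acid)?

Codon 1: AUG Met / GAC Asp — nonsynonymous.
Codon 2: UUG Leu / UUA Leu — synonymous.
Codon 3: GUA Val / CUU Leu — nonsynonymous.
Codon 4: ACA Thr / ACG Thr — synonymous.
Codon 5: ACG Thr / CGU Arg — nonsynonymous.
Codon 6: CGA Arg / AGG Arg — synonymous.
Codon 7: UGU Cys / UGU Cys — identical.
Codon 8: AGA Arg / GCA Ala — nonsynonymous.
Codon 9: CUU Leu / CUU Leu — identical.
Synonymous differences: 3.

3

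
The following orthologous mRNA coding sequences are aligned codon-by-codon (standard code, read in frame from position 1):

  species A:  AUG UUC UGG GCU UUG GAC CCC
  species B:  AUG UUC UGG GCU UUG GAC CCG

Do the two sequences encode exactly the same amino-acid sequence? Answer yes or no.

yes

Codon 1: AUG Met / AUG Met — identical.
Codon 2: UUC Phe / UUC Phe — identical.
Codon 3: UGG Trp / UGG Trp — identical.
Codon 4: GCU Ala / GCU Ala — identical.
Codon 5: UUG Leu / UUG Leu — identical.
Codon 6: GAC Asp / GAC Asp — identical.
Codon 7: CCC Pro / CCG Pro — synonymous.
Nonsynonymous differences: 0 → same protein.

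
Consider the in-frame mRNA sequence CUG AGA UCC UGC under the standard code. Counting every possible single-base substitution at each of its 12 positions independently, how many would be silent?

Codon 1 (CUG, Leu): 4 synonymous substitutions.
Codon 2 (AGA, Arg): 2 synonymous substitutions.
Codon 3 (UCC, Ser): 3 synonymous substitutions.
Codon 4 (UGC, Cys): 1 synonymous substitution.
Total: 4 + 2 + 3 + 1 = 10.

10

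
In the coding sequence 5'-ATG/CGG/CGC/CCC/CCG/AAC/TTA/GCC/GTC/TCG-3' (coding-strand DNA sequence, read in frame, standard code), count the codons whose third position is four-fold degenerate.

Codon 1 ATG (Met): third position 1-fold.
Codon 2 CGG (Arg): third position 4-fold.
Codon 3 CGC (Arg): third position 4-fold.
Codon 4 CCC (Pro): third position 4-fold.
Codon 5 CCG (Pro): third position 4-fold.
Codon 6 AAC (Asn): third position 2-fold.
Codon 7 TTA (Leu): third position 2-fold.
Codon 8 GCC (Ala): third position 4-fold.
Codon 9 GTC (Val): third position 4-fold.
Codon 10 TCG (Ser): third position 4-fold.
Four-fold degenerate third positions: 7.

7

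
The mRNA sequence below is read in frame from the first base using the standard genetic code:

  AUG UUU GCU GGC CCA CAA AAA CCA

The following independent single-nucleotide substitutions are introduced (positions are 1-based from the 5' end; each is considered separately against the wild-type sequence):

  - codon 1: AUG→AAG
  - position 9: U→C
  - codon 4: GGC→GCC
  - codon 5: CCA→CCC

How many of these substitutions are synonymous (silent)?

Codon 1: AUG (Met) → AAG (Lys) — missense.
Codon 3: GCU (Ala) → GCC (Ala) — synonymous.
Codon 4: GGC (Gly) → GCC (Ala) — missense.
Codon 5: CCA (Pro) → CCC (Pro) — synonymous.
Synonymous: 2 of 4.

2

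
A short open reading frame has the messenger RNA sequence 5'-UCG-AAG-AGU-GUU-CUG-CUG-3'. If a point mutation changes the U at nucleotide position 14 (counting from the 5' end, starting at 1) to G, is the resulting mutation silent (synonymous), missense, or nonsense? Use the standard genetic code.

Position 14 falls in codon 5: CUG → Leu.
After the substitution the codon is CGG → Arg.
Leu ≠ Arg, so this is a missense mutation.

missense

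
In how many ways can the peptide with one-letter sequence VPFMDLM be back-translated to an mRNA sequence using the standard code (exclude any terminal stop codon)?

Val: 4 codons.
Pro: 4 codons.
Phe: 2 codons.
Met: 1 codon.
Asp: 2 codons.
Leu: 6 codons.
Met: 1 codon.
4 × 4 × 2 × 1 × 2 × 6 × 1 = 384.

384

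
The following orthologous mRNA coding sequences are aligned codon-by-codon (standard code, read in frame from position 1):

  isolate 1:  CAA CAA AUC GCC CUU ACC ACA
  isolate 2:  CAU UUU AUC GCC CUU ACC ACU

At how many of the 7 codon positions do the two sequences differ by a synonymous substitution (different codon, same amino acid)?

1

Codon 1: CAA Gln / CAU His — nonsynonymous.
Codon 2: CAA Gln / UUU Phe — nonsynonymous.
Codon 3: AUC Ile / AUC Ile — identical.
Codon 4: GCC Ala / GCC Ala — identical.
Codon 5: CUU Leu / CUU Leu — identical.
Codon 6: ACC Thr / ACC Thr — identical.
Codon 7: ACA Thr / ACU Thr — synonymous.
Synonymous differences: 1.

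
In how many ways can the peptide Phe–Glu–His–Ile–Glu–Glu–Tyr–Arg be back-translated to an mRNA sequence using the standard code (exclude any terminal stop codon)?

1152

Phe: 2 codons.
Glu: 2 codons.
His: 2 codons.
Ile: 3 codons.
Glu: 2 codons.
Glu: 2 codons.
Tyr: 2 codons.
Arg: 6 codons.
2 × 2 × 2 × 3 × 2 × 2 × 2 × 6 = 1152.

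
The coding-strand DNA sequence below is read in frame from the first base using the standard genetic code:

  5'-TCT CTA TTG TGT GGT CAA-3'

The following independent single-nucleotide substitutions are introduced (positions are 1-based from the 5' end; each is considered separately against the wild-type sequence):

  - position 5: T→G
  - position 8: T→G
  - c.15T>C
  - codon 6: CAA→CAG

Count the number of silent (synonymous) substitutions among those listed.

Codon 2: CTA (Leu) → CGA (Arg) — missense.
Codon 3: TTG (Leu) → TGG (Trp) — missense.
Codon 5: GGT (Gly) → GGC (Gly) — synonymous.
Codon 6: CAA (Gln) → CAG (Gln) — synonymous.
Synonymous: 2 of 4.

2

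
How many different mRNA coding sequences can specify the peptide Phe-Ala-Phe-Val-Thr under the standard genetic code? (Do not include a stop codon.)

Phe: 2 codons.
Ala: 4 codons.
Phe: 2 codons.
Val: 4 codons.
Thr: 4 codons.
2 × 4 × 2 × 4 × 4 = 256.

256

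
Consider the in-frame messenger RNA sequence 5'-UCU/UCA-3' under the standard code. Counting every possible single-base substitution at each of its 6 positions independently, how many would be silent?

Codon 1 (UCU, Ser): 3 synonymous substitutions.
Codon 2 (UCA, Ser): 3 synonymous substitutions.
Total: 3 + 3 = 6.

6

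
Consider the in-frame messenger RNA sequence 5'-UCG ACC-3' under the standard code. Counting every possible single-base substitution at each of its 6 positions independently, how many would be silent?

Codon 1 (UCG, Ser): 3 synonymous substitutions.
Codon 2 (ACC, Thr): 3 synonymous substitutions.
Total: 3 + 3 = 6.

6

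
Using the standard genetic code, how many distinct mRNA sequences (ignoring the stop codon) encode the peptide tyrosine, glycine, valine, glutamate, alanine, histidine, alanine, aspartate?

4096

Tyr: 2 codons.
Gly: 4 codons.
Val: 4 codons.
Glu: 2 codons.
Ala: 4 codons.
His: 2 codons.
Ala: 4 codons.
Asp: 2 codons.
2 × 4 × 4 × 2 × 4 × 2 × 4 × 2 = 4096.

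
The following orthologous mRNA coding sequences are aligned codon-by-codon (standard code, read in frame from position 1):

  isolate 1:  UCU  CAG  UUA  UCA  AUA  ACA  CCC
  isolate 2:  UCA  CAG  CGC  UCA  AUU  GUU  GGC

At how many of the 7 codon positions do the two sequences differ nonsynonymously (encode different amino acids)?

Codon 1: UCU Ser / UCA Ser — synonymous.
Codon 2: CAG Gln / CAG Gln — identical.
Codon 3: UUA Leu / CGC Arg — nonsynonymous.
Codon 4: UCA Ser / UCA Ser — identical.
Codon 5: AUA Ile / AUU Ile — synonymous.
Codon 6: ACA Thr / GUU Val — nonsynonymous.
Codon 7: CCC Pro / GGC Gly — nonsynonymous.
Nonsynonymous differences: 3.

3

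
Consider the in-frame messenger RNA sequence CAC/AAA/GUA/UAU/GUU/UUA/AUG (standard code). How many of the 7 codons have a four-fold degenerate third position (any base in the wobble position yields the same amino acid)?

Codon 1 CAC (His): third position 2-fold.
Codon 2 AAA (Lys): third position 2-fold.
Codon 3 GUA (Val): third position 4-fold.
Codon 4 UAU (Tyr): third position 2-fold.
Codon 5 GUU (Val): third position 4-fold.
Codon 6 UUA (Leu): third position 2-fold.
Codon 7 AUG (Met): third position 1-fold.
Four-fold degenerate third positions: 2.

2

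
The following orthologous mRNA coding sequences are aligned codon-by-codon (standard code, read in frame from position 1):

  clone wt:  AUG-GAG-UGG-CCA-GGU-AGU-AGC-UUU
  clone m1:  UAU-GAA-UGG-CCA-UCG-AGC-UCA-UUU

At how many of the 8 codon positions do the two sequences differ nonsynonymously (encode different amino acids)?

2

Codon 1: AUG Met / UAU Tyr — nonsynonymous.
Codon 2: GAG Glu / GAA Glu — synonymous.
Codon 3: UGG Trp / UGG Trp — identical.
Codon 4: CCA Pro / CCA Pro — identical.
Codon 5: GGU Gly / UCG Ser — nonsynonymous.
Codon 6: AGU Ser / AGC Ser — synonymous.
Codon 7: AGC Ser / UCA Ser — synonymous.
Codon 8: UUU Phe / UUU Phe — identical.
Nonsynonymous differences: 2.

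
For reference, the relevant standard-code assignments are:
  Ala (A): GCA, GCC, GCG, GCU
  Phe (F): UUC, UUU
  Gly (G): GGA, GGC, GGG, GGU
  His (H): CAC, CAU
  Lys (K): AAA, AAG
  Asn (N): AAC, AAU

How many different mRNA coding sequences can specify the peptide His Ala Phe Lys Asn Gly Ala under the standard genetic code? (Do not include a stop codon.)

His: 2 codons.
Ala: 4 codons.
Phe: 2 codons.
Lys: 2 codons.
Asn: 2 codons.
Gly: 4 codons.
Ala: 4 codons.
2 × 4 × 2 × 2 × 2 × 4 × 4 = 1024.

1024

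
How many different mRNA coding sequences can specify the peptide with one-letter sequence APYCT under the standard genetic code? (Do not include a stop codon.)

256

Ala: 4 codons.
Pro: 4 codons.
Tyr: 2 codons.
Cys: 2 codons.
Thr: 4 codons.
4 × 4 × 2 × 2 × 4 = 256.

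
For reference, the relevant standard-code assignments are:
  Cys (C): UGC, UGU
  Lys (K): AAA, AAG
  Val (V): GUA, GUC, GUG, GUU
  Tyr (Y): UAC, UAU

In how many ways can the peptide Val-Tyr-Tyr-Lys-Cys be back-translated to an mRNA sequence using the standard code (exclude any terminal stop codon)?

64

Val: 4 codons.
Tyr: 2 codons.
Tyr: 2 codons.
Lys: 2 codons.
Cys: 2 codons.
4 × 2 × 2 × 2 × 2 = 64.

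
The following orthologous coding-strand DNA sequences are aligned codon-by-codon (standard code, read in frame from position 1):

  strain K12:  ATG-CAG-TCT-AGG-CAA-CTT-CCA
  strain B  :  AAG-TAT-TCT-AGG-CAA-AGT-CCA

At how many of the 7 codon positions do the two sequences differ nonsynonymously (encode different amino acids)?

Codon 1: ATG Met / AAG Lys — nonsynonymous.
Codon 2: CAG Gln / TAT Tyr — nonsynonymous.
Codon 3: TCT Ser / TCT Ser — identical.
Codon 4: AGG Arg / AGG Arg — identical.
Codon 5: CAA Gln / CAA Gln — identical.
Codon 6: CTT Leu / AGT Ser — nonsynonymous.
Codon 7: CCA Pro / CCA Pro — identical.
Nonsynonymous differences: 3.

3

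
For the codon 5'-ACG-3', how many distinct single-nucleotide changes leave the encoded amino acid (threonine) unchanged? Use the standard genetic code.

3

Position 1: none → 0 synonymous.
Position 2: none → 0 synonymous.
Position 3: ACU, ACC, ACA → 3 synonymous.
Total: 0 + 0 + 3 = 3.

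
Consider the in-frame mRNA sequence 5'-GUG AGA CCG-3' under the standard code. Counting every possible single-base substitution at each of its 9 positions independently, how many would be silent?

8

Codon 1 (GUG, Val): 3 synonymous substitutions.
Codon 2 (AGA, Arg): 2 synonymous substitutions.
Codon 3 (CCG, Pro): 3 synonymous substitutions.
Total: 3 + 2 + 3 = 8.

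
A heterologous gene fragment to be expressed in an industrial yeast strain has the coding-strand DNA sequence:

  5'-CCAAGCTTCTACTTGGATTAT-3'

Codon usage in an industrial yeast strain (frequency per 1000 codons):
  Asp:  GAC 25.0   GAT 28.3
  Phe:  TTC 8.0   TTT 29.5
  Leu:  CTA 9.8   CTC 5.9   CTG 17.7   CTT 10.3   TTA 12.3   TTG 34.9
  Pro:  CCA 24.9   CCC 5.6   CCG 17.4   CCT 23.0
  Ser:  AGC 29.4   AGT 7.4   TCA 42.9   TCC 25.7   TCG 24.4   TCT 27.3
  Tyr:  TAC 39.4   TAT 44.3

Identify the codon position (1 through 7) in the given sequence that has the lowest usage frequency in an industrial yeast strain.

Codon 1 CCA (Pro): 24.9 per 1000.
Codon 2 AGC (Ser): 29.4 per 1000.
Codon 3 TTC (Phe): 8.0 per 1000.
Codon 4 TAC (Tyr): 39.4 per 1000.
Codon 5 TTG (Leu): 34.9 per 1000.
Codon 6 GAT (Asp): 28.3 per 1000.
Codon 7 TAT (Tyr): 44.3 per 1000.
Lowest frequency is 8.0 at codon 3.

3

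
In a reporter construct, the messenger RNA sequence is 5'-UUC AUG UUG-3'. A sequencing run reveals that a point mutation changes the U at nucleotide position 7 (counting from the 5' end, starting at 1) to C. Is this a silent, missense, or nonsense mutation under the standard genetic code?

Position 7 falls in codon 3: UUG → Leu.
After the substitution the codon is CUG → Leu.
Both encode Leu, so the change is synonymous.

silent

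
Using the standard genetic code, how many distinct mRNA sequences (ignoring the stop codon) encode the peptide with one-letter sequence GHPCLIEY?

Gly: 4 codons.
His: 2 codons.
Pro: 4 codons.
Cys: 2 codons.
Leu: 6 codons.
Ile: 3 codons.
Glu: 2 codons.
Tyr: 2 codons.
4 × 2 × 4 × 2 × 6 × 3 × 2 × 2 = 4608.

4608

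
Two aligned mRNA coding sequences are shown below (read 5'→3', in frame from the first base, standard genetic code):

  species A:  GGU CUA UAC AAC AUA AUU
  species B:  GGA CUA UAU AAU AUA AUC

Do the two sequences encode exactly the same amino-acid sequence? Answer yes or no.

yes

Codon 1: GGU Gly / GGA Gly — synonymous.
Codon 2: CUA Leu / CUA Leu — identical.
Codon 3: UAC Tyr / UAU Tyr — synonymous.
Codon 4: AAC Asn / AAU Asn — synonymous.
Codon 5: AUA Ile / AUA Ile — identical.
Codon 6: AUU Ile / AUC Ile — synonymous.
Nonsynonymous differences: 0 → same protein.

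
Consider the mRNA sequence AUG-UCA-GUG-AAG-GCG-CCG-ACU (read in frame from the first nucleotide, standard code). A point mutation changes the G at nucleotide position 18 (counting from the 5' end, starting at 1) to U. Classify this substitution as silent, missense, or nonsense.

silent

Position 18 falls in codon 6: CCG → Pro.
After the substitution the codon is CCU → Pro.
Both encode Pro, so the change is synonymous.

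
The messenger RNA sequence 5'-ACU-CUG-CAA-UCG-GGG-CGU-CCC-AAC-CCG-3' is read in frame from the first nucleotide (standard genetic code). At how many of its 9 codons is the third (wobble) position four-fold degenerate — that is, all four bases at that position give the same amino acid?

7

Codon 1 ACU (Thr): third position 4-fold.
Codon 2 CUG (Leu): third position 4-fold.
Codon 3 CAA (Gln): third position 2-fold.
Codon 4 UCG (Ser): third position 4-fold.
Codon 5 GGG (Gly): third position 4-fold.
Codon 6 CGU (Arg): third position 4-fold.
Codon 7 CCC (Pro): third position 4-fold.
Codon 8 AAC (Asn): third position 2-fold.
Codon 9 CCG (Pro): third position 4-fold.
Four-fold degenerate third positions: 7.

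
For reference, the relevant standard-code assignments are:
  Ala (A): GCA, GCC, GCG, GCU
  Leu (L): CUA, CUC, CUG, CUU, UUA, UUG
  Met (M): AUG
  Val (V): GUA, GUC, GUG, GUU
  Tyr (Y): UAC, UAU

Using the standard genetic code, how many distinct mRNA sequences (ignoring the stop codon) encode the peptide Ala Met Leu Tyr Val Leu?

1152

Ala: 4 codons.
Met: 1 codon.
Leu: 6 codons.
Tyr: 2 codons.
Val: 4 codons.
Leu: 6 codons.
4 × 1 × 6 × 2 × 4 × 6 = 1152.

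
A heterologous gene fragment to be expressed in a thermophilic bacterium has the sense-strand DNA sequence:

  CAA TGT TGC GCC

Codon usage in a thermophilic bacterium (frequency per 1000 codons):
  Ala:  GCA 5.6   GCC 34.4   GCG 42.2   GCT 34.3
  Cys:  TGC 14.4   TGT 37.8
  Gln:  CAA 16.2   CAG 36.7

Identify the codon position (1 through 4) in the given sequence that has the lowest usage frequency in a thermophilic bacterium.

Codon 1 CAA (Gln): 16.2 per 1000.
Codon 2 TGT (Cys): 37.8 per 1000.
Codon 3 TGC (Cys): 14.4 per 1000.
Codon 4 GCC (Ala): 34.4 per 1000.
Lowest frequency is 14.4 at codon 3.

3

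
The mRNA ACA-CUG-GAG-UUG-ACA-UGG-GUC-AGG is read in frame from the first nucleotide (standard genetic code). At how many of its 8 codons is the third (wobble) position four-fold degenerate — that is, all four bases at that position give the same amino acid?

Codon 1 ACA (Thr): third position 4-fold.
Codon 2 CUG (Leu): third position 4-fold.
Codon 3 GAG (Glu): third position 2-fold.
Codon 4 UUG (Leu): third position 2-fold.
Codon 5 ACA (Thr): third position 4-fold.
Codon 6 UGG (Trp): third position 1-fold.
Codon 7 GUC (Val): third position 4-fold.
Codon 8 AGG (Arg): third position 2-fold.
Four-fold degenerate third positions: 4.

4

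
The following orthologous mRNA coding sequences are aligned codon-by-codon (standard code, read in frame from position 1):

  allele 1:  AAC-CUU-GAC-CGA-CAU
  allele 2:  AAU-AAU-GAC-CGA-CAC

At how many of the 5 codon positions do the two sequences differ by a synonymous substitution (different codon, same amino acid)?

Codon 1: AAC Asn / AAU Asn — synonymous.
Codon 2: CUU Leu / AAU Asn — nonsynonymous.
Codon 3: GAC Asp / GAC Asp — identical.
Codon 4: CGA Arg / CGA Arg — identical.
Codon 5: CAU His / CAC His — synonymous.
Synonymous differences: 2.

2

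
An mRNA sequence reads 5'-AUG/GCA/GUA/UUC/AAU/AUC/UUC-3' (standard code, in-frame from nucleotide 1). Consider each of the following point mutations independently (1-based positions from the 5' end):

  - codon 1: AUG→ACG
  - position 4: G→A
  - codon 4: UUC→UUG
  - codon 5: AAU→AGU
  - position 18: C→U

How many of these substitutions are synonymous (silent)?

1

Codon 1: AUG (Met) → ACG (Thr) — missense.
Codon 2: GCA (Ala) → ACA (Thr) — missense.
Codon 4: UUC (Phe) → UUG (Leu) — missense.
Codon 5: AAU (Asn) → AGU (Ser) — missense.
Codon 6: AUC (Ile) → AUU (Ile) — synonymous.
Synonymous: 1 of 5.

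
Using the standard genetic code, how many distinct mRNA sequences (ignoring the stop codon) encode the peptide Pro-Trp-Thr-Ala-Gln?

Pro: 4 codons.
Trp: 1 codon.
Thr: 4 codons.
Ala: 4 codons.
Gln: 2 codons.
4 × 1 × 4 × 4 × 2 = 128.

128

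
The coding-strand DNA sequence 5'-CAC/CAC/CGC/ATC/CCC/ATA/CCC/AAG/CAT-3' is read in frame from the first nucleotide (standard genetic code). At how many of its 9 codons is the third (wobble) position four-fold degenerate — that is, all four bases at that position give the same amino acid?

3

Codon 1 CAC (His): third position 2-fold.
Codon 2 CAC (His): third position 2-fold.
Codon 3 CGC (Arg): third position 4-fold.
Codon 4 ATC (Ile): third position 3-fold.
Codon 5 CCC (Pro): third position 4-fold.
Codon 6 ATA (Ile): third position 3-fold.
Codon 7 CCC (Pro): third position 4-fold.
Codon 8 AAG (Lys): third position 2-fold.
Codon 9 CAT (His): third position 2-fold.
Four-fold degenerate third positions: 3.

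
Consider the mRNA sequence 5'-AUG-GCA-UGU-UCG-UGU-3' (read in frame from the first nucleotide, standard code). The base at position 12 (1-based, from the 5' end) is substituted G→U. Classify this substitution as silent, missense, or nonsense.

silent

Position 12 falls in codon 4: UCG → Ser.
After the substitution the codon is UCU → Ser.
Both encode Ser, so the change is synonymous.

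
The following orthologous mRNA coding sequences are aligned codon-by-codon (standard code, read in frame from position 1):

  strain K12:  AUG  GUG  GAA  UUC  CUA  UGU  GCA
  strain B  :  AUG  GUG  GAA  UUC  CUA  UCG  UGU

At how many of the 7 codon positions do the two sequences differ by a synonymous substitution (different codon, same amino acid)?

0

Codon 1: AUG Met / AUG Met — identical.
Codon 2: GUG Val / GUG Val — identical.
Codon 3: GAA Glu / GAA Glu — identical.
Codon 4: UUC Phe / UUC Phe — identical.
Codon 5: CUA Leu / CUA Leu — identical.
Codon 6: UGU Cys / UCG Ser — nonsynonymous.
Codon 7: GCA Ala / UGU Cys — nonsynonymous.
Synonymous differences: 0.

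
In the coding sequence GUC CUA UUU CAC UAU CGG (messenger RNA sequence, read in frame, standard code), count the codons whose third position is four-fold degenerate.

Codon 1 GUC (Val): third position 4-fold.
Codon 2 CUA (Leu): third position 4-fold.
Codon 3 UUU (Phe): third position 2-fold.
Codon 4 CAC (His): third position 2-fold.
Codon 5 UAU (Tyr): third position 2-fold.
Codon 6 CGG (Arg): third position 4-fold.
Four-fold degenerate third positions: 3.

3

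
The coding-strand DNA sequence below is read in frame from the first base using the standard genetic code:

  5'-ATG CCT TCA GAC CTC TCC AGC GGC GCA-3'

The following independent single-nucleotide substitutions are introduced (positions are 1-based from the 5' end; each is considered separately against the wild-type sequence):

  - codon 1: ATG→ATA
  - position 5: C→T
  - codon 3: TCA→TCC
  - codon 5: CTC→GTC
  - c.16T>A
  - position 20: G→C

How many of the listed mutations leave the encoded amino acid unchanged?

Codon 1: ATG (Met) → ATA (Ile) — missense.
Codon 2: CCT (Pro) → CTT (Leu) — missense.
Codon 3: TCA (Ser) → TCC (Ser) — synonymous.
Codon 5: CTC (Leu) → GTC (Val) — missense.
Codon 6: TCC (Ser) → ACC (Thr) — missense.
Codon 7: AGC (Ser) → ACC (Thr) — missense.
Synonymous: 1 of 6.

1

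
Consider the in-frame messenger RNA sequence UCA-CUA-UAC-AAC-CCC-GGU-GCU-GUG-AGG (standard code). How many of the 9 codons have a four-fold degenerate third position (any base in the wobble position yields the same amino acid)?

Codon 1 UCA (Ser): third position 4-fold.
Codon 2 CUA (Leu): third position 4-fold.
Codon 3 UAC (Tyr): third position 2-fold.
Codon 4 AAC (Asn): third position 2-fold.
Codon 5 CCC (Pro): third position 4-fold.
Codon 6 GGU (Gly): third position 4-fold.
Codon 7 GCU (Ala): third position 4-fold.
Codon 8 GUG (Val): third position 4-fold.
Codon 9 AGG (Arg): third position 2-fold.
Four-fold degenerate third positions: 6.

6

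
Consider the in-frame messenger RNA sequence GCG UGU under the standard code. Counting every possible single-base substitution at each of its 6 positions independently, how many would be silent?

4

Codon 1 (GCG, Ala): 3 synonymous substitutions.
Codon 2 (UGU, Cys): 1 synonymous substitution.
Total: 3 + 1 = 4.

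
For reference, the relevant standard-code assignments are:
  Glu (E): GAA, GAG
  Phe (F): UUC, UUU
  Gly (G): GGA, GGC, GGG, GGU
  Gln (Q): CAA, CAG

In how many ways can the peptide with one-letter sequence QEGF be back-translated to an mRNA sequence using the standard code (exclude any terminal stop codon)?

Gln: 2 codons.
Glu: 2 codons.
Gly: 4 codons.
Phe: 2 codons.
2 × 2 × 4 × 2 = 32.

32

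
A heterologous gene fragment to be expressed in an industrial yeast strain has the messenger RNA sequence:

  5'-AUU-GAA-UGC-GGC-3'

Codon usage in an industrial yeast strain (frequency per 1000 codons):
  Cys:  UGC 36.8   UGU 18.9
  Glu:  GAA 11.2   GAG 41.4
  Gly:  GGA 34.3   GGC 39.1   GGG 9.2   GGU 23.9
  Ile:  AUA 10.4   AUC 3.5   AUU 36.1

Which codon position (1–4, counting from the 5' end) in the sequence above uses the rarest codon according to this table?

Codon 1 AUU (Ile): 36.1 per 1000.
Codon 2 GAA (Glu): 11.2 per 1000.
Codon 3 UGC (Cys): 36.8 per 1000.
Codon 4 GGC (Gly): 39.1 per 1000.
Lowest frequency is 11.2 at codon 2.

2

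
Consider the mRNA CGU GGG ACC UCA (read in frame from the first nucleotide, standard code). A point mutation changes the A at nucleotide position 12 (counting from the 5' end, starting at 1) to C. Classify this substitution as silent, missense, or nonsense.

silent

Position 12 falls in codon 4: UCA → Ser.
After the substitution the codon is UCC → Ser.
Both encode Ser, so the change is synonymous.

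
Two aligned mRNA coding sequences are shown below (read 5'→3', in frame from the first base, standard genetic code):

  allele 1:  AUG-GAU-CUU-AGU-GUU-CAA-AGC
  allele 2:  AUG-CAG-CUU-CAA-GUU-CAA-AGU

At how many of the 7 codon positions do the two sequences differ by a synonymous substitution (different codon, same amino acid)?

Codon 1: AUG Met / AUG Met — identical.
Codon 2: GAU Asp / CAG Gln — nonsynonymous.
Codon 3: CUU Leu / CUU Leu — identical.
Codon 4: AGU Ser / CAA Gln — nonsynonymous.
Codon 5: GUU Val / GUU Val — identical.
Codon 6: CAA Gln / CAA Gln — identical.
Codon 7: AGC Ser / AGU Ser — synonymous.
Synonymous differences: 1.

1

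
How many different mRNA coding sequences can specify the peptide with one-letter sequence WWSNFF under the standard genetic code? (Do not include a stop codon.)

48

Trp: 1 codon.
Trp: 1 codon.
Ser: 6 codons.
Asn: 2 codons.
Phe: 2 codons.
Phe: 2 codons.
1 × 1 × 6 × 2 × 2 × 2 = 48.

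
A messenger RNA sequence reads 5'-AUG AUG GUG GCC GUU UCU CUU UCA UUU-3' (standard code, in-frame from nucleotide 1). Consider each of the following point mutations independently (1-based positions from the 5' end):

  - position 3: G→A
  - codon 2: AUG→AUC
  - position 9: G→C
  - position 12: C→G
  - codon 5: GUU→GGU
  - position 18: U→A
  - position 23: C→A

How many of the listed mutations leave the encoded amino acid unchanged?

Codon 1: AUG (Met) → AUA (Ile) — missense.
Codon 2: AUG (Met) → AUC (Ile) — missense.
Codon 3: GUG (Val) → GUC (Val) — synonymous.
Codon 4: GCC (Ala) → GCG (Ala) — synonymous.
Codon 5: GUU (Val) → GGU (Gly) — missense.
Codon 6: UCU (Ser) → UCA (Ser) — synonymous.
Codon 8: UCA (Ser) → UAA (Stop) — nonsense.
Synonymous: 3 of 7.

3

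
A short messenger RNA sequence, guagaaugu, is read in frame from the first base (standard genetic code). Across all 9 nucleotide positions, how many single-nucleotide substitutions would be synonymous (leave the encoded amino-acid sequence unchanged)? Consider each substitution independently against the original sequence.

Codon 1 (GUA, Val): 3 synonymous substitutions.
Codon 2 (GAA, Glu): 1 synonymous substitution.
Codon 3 (UGU, Cys): 1 synonymous substitution.
Total: 3 + 1 + 1 = 5.

5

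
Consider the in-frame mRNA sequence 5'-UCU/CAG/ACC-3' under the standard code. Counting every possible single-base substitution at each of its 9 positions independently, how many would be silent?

Codon 1 (UCU, Ser): 3 synonymous substitutions.
Codon 2 (CAG, Gln): 1 synonymous substitution.
Codon 3 (ACC, Thr): 3 synonymous substitutions.
Total: 3 + 1 + 3 = 7.

7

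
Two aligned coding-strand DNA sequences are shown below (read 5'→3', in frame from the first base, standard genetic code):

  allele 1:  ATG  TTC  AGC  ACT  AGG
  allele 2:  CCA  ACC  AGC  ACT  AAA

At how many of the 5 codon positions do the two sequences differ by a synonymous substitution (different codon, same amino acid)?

Codon 1: ATG Met / CCA Pro — nonsynonymous.
Codon 2: TTC Phe / ACC Thr — nonsynonymous.
Codon 3: AGC Ser / AGC Ser — identical.
Codon 4: ACT Thr / ACT Thr — identical.
Codon 5: AGG Arg / AAA Lys — nonsynonymous.
Synonymous differences: 0.

0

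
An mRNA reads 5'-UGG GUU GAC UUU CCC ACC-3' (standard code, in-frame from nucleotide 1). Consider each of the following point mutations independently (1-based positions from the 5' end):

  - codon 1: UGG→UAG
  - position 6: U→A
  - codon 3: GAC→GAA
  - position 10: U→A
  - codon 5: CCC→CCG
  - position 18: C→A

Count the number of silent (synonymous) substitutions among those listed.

Codon 1: UGG (Trp) → UAG (Stop) — nonsense.
Codon 2: GUU (Val) → GUA (Val) — synonymous.
Codon 3: GAC (Asp) → GAA (Glu) — missense.
Codon 4: UUU (Phe) → AUU (Ile) — missense.
Codon 5: CCC (Pro) → CCG (Pro) — synonymous.
Codon 6: ACC (Thr) → ACA (Thr) — synonymous.
Synonymous: 3 of 6.

3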